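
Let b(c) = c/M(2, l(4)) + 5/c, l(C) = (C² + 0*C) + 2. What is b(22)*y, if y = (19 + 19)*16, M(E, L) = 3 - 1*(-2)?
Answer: 154736/55 ≈ 2813.4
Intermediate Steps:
l(C) = 2 + C² (l(C) = (C² + 0) + 2 = C² + 2 = 2 + C²)
M(E, L) = 5 (M(E, L) = 3 + 2 = 5)
y = 608 (y = 38*16 = 608)
b(c) = 5/c + c/5 (b(c) = c/5 + 5/c = 5/c + c/5)
b(22)*y = (5/22 + (⅕)*22)*608 = (5*(1/22) + 22/5)*608 = (5/22 + 22/5)*608 = (509/110)*608 = 154736/55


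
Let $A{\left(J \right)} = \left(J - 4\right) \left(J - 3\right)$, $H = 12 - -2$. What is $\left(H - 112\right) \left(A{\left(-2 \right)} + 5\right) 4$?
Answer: $-13720$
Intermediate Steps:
$H = 14$ ($H = 12 + 2 = 14$)
$A{\left(J \right)} = \left(-4 + J\right) \left(-3 + J\right)$
$\left(H - 112\right) \left(A{\left(-2 \right)} + 5\right) 4 = \left(14 - 112\right) \left(\left(12 + \left(-2\right)^{2} - -14\right) + 5\right) 4 = - 98 \left(\left(12 + 4 + 14\right) + 5\right) 4 = - 98 \left(30 + 5\right) 4 = - 98 \cdot 35 \cdot 4 = \left(-98\right) 140 = -13720$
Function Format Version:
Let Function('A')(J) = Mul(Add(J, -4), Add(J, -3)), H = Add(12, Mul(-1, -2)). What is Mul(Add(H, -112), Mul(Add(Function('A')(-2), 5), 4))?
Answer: -13720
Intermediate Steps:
H = 14 (H = Add(12, 2) = 14)
Function('A')(J) = Mul(Add(-4, J), Add(-3, J))
Mul(Add(H, -112), Mul(Add(Function('A')(-2), 5), 4)) = Mul(Add(14, -112), Mul(Add(Add(12, Pow(-2, 2), Mul(-7, -2)), 5), 4)) = Mul(-98, Mul(Add(Add(12, 4, 14), 5), 4)) = Mul(-98, Mul(Add(30, 5), 4)) = Mul(-98, Mul(35, 4)) = Mul(-98, 140) = -13720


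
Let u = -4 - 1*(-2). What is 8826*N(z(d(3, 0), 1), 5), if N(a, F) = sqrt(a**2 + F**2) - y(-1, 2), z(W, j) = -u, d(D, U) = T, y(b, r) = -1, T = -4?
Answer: 8826 + 8826*sqrt(29) ≈ 56355.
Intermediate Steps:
u = -2 (u = -4 + 2 = -2)
d(D, U) = -4
z(W, j) = 2 (z(W, j) = -1*(-2) = 2)
N(a, F) = 1 + sqrt(F**2 + a**2) (N(a, F) = sqrt(a**2 + F**2) - 1*(-1) = sqrt(F**2 + a**2) + 1 = 1 + sqrt(F**2 + a**2))
8826*N(z(d(3, 0), 1), 5) = 8826*(1 + sqrt(5**2 + 2**2)) = 8826*(1 + sqrt(25 + 4)) = 8826*(1 + sqrt(29)) = 8826 + 8826*sqrt(29)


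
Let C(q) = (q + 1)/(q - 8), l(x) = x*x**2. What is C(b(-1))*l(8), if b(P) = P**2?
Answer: -1024/7 ≈ -146.29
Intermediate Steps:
l(x) = x**3
C(q) = (1 + q)/(-8 + q)
C(b(-1))*l(8) = ((1 + (-1)**2)/(-8 + (-1)**2))*8**3 = ((1 + 1)/(-8 + 1))*512 = (2/(-7))*512 = -1/7*2*512 = -2/7*512 = -1024/7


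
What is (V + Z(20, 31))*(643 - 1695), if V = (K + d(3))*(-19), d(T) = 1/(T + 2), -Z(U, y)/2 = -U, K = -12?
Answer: -1389692/5 ≈ -2.7794e+5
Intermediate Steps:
Z(U, y) = 2*U (Z(U, y) = -(-2)*U = 2*U)
d(T) = 1/(2 + T)
V = 1121/5 (V = (-12 + 1/(2 + 3))*(-19) = (-12 + 1/5)*(-19) = (-12 + ⅕)*(-19) = -59/5*(-19) = 1121/5 ≈ 224.20)
(V + Z(20, 31))*(643 - 1695) = (1121/5 + 2*20)*(643 - 1695) = (1121/5 + 40)*(-1052) = (1321/5)*(-1052) = -1389692/5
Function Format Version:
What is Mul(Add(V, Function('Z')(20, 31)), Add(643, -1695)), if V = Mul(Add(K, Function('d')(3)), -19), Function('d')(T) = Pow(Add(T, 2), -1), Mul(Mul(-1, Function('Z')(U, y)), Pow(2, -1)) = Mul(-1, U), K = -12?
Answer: Rational(-1389692, 5) ≈ -2.7794e+5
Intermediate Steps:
Function('Z')(U, y) = Mul(2, U) (Function('Z')(U, y) = Mul(-2, Mul(-1, U)) = Mul(2, U))
Function('d')(T) = Pow(Add(2, T), -1)
V = Rational(1121, 5) (V = Mul(Add(-12, Pow(Add(2, 3), -1)), -19) = Mul(Add(-12, Pow(5, -1)), -19) = Mul(Add(-12, Rational(1, 5)), -19) = Mul(Rational(-59, 5), -19) = Rational(1121, 5) ≈ 224.20)
Mul(Add(V, Function('Z')(20, 31)), Add(643, -1695)) = Mul(Add(Rational(1121, 5), Mul(2, 20)), Add(643, -1695)) = Mul(Add(Rational(1121, 5), 40), -1052) = Mul(Rational(1321, 5), -1052) = Rational(-1389692, 5)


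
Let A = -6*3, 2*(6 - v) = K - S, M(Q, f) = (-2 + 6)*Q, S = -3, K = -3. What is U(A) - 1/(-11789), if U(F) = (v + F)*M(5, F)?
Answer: -2829359/11789 ≈ -240.00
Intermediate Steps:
M(Q, f) = 4*Q
v = 6 (v = 6 - (-3 - 1*(-3))/2 = 6 - (-3 + 3)/2 = 6 - 1/2*0 = 6 + 0 = 6)
A = -18
U(F) = 120 + 20*F (U(F) = (6 + F)*(4*5) = (6 + F)*20 = 120 + 20*F)
U(A) - 1/(-11789) = (120 + 20*(-18)) - 1/(-11789) = (120 - 360) - 1*(-1/11789) = -240 + 1/11789 = -2829359/11789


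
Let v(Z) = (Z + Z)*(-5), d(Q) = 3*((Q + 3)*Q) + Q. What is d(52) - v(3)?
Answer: 8662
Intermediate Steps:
d(Q) = Q + 3*Q*(3 + Q) (d(Q) = 3*((3 + Q)*Q) + Q = 3*(Q*(3 + Q)) + Q = 3*Q*(3 + Q) + Q = Q + 3*Q*(3 + Q))
v(Z) = -10*Z (v(Z) = (2*Z)*(-5) = -10*Z)
d(52) - v(3) = 52*(10 + 3*52) - (-10)*3 = 52*(10 + 156) - 1*(-30) = 52*166 + 30 = 8632 + 30 = 8662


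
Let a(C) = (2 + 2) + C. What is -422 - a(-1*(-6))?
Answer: -432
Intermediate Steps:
a(C) = 4 + C
-422 - a(-1*(-6)) = -422 - (4 - 1*(-6)) = -422 - (4 + 6) = -422 - 1*10 = -422 - 10 = -432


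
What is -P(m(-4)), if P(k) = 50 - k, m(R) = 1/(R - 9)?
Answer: -651/13 ≈ -50.077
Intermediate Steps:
m(R) = 1/(-9 + R)
-P(m(-4)) = -(50 - 1/(-9 - 4)) = -(50 - 1/(-13)) = -(50 - 1*(-1/13)) = -(50 + 1/13) = -1*651/13 = -651/13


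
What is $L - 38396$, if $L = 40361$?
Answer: $1965$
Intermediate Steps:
$L - 38396 = 40361 - 38396 = 1965$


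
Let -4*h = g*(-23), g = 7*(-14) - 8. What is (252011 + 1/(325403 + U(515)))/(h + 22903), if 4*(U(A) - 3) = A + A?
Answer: 328283137198/29040716949 ≈ 11.304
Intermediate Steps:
g = -106 (g = -98 - 8 = -106)
U(A) = 3 + A/2 (U(A) = 3 + (A + A)/4 = 3 + (2*A)/4 = 3 + A/2)
h = -1219/2 (h = -(-53)*(-23)/2 = -1/4*2438 = -1219/2 ≈ -609.50)
(252011 + 1/(325403 + U(515)))/(h + 22903) = (252011 + 1/(325403 + (3 + (1/2)*515)))/(-1219/2 + 22903) = (252011 + 1/(325403 + (3 + 515/2)))/(44587/2) = (252011 + 1/(325403 + 521/2))*(2/44587) = (252011 + 1/(651327/2))*(2/44587) = (252011 + 2/651327)*(2/44587) = (164141568599/651327)*(2/44587) = 328283137198/29040716949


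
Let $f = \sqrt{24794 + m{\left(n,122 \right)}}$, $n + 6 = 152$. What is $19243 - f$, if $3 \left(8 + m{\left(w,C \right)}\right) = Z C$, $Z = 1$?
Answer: $19243 - \frac{28 \sqrt{285}}{3} \approx 19085.0$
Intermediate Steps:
$n = 146$ ($n = -6 + 152 = 146$)
$m{\left(w,C \right)} = -8 + \frac{C}{3}$ ($m{\left(w,C \right)} = -8 + \frac{1 C}{3} = -8 + \frac{C}{3}$)
$f = \frac{28 \sqrt{285}}{3}$ ($f = \sqrt{24794 + \left(-8 + \frac{1}{3} \cdot 122\right)} = \sqrt{24794 + \left(-8 + \frac{122}{3}\right)} = \sqrt{24794 + \frac{98}{3}} = \sqrt{\frac{74480}{3}} = \frac{28 \sqrt{285}}{3} \approx 157.56$)
$19243 - f = 19243 - \frac{28 \sqrt{285}}{3}$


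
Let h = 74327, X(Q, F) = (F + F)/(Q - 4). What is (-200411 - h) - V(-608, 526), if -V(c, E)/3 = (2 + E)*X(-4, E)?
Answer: -483034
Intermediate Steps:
X(Q, F) = 2*F/(-4 + Q) (X(Q, F) = (2*F)/(-4 + Q) = 2*F/(-4 + Q))
V(c, E) = 3*E*(2 + E)/4 (V(c, E) = -3*(2 + E)*2*E/(-4 - 4) = -3*(2 + E)*2*E/(-8) = -3*(2 + E)*2*E*(-⅛) = -3*(2 + E)*(-E/4) = -(-3)*E*(2 + E)/4 = 3*E*(2 + E)/4)
(-200411 - h) - V(-608, 526) = (-200411 - 1*74327) - 3*526*(2 + 526)/4 = (-200411 - 74327) - 3*526*528/4 = -274738 - 1*208296 = -274738 - 208296 = -483034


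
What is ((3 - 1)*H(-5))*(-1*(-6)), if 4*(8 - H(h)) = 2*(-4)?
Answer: 120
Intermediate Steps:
H(h) = 10 (H(h) = 8 - (-4)/2 = 8 - ¼*(-8) = 8 + 2 = 10)
((3 - 1)*H(-5))*(-1*(-6)) = ((3 - 1)*10)*(-1*(-6)) = (2*10)*6 = 20*6 = 120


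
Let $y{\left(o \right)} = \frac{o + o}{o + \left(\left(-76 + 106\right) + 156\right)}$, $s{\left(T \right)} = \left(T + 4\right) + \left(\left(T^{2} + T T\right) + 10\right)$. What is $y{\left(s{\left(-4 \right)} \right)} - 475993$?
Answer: $- \frac{9043860}{19} \approx -4.7599 \cdot 10^{5}$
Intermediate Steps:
$s{\left(T \right)} = 14 + T + 2 T^{2}$ ($s{\left(T \right)} = \left(4 + T\right) + \left(\left(T^{2} + T^{2}\right) + 10\right) = \left(4 + T\right) + \left(2 T^{2} + 10\right) = \left(4 + T\right) + \left(10 + 2 T^{2}\right) = 14 + T + 2 T^{2}$)
$y{\left(o \right)} = \frac{2 o}{186 + o}$ ($y{\left(o \right)} = \frac{2 o}{o + \left(30 + 156\right)} = \frac{2 o}{o + 186} = \frac{2 o}{186 + o}$)
$y{\left(s{\left(-4 \right)} \right)} - 475993 = \frac{2 \left(14 - 4 + 2 \left(-4\right)^{2}\right)}{186 + \left(14 - 4 + 2 \left(-4\right)^{2}\right)} - 475993 = \frac{2 \left(14 - 4 + 2 \cdot 16\right)}{186 + \left(14 - 4 + 2 \cdot 16\right)} - 475993 = \frac{2 \left(14 - 4 + 32\right)}{186 + \left(14 - 4 + 32\right)} - 475993 = 2 \cdot 42 \frac{1}{186 + 42} - 475993 = 2 \cdot 42 \cdot \frac{1}{228} - 475993 = \frac{7}{19} - 475993 = - \frac{9043860}{19}$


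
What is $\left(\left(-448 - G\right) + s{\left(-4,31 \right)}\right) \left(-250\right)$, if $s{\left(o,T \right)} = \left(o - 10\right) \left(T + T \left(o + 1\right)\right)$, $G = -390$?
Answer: $-202500$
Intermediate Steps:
$s{\left(o,T \right)} = \left(-10 + o\right) \left(T + T \left(1 + o\right)\right)$
$\left(\left(-448 - G\right) + s{\left(-4,31 \right)}\right) \left(-250\right) = \left(\left(-448 - -390\right) + 31 \left(-20 + \left(-4\right)^{2} - -32\right)\right) \left(-250\right) = \left(\left(-448 + 390\right) + 31 \left(-20 + 16 + 32\right)\right) \left(-250\right) = \left(-58 + 31 \cdot 28\right) \left(-250\right) = \left(-58 + 868\right) \left(-250\right) = 810 \left(-250\right) = -202500$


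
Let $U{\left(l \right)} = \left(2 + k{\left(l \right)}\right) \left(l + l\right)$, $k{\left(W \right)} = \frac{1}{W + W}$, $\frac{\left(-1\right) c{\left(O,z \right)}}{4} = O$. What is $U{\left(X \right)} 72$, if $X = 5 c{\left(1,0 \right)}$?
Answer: $-5688$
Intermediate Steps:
$c{\left(O,z \right)} = - 4 O$
$k{\left(W \right)} = \frac{1}{2 W}$
$X = -20$ ($X = 5 \left(\left(-4\right) 1\right) = 5 \left(-4\right) = -20$)
$U{\left(l \right)} = 2 l \left(2 + \frac{1}{2 l}\right)$ ($U{\left(l \right)} = \left(2 + \frac{1}{2 l}\right) \left(l + l\right) = \left(2 + \frac{1}{2 l}\right) 2 l = 2 l \left(2 + \frac{1}{2 l}\right)$)
$U{\left(X \right)} 72 = \left(1 + 4 \left(-20\right)\right) 72 = \left(1 - 80\right) 72 = \left(-79\right) 72 = -5688$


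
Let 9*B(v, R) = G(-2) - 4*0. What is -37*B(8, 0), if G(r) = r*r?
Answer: -148/9 ≈ -16.444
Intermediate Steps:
G(r) = r²
B(v, R) = 4/9 (B(v, R) = ((-2)² - 4*0)/9 = (4 + 0)/9 = (⅑)*4 = 4/9)
-37*B(8, 0) = -37*4/9 = -148/9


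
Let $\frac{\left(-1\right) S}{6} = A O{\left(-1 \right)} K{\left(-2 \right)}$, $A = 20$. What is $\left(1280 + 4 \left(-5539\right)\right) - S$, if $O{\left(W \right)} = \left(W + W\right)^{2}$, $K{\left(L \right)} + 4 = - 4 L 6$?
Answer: $244$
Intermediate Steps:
$K{\left(L \right)} = -4 - 24 L$ ($K{\left(L \right)} = -4 + - 4 L 6 = -4 - 24 L$)
$O{\left(W \right)} = 4 W^{2}$ ($O{\left(W \right)} = \left(2 W\right)^{2} = 4 W^{2}$)
$S = -21120$ ($S = - 6 \cdot 20 \cdot 4 \left(-1\right)^{2} \left(-4 - -48\right) = - 6 \cdot 20 \cdot 4 \cdot 1 \left(-4 + 48\right) = - 6 \cdot 20 \cdot 4 \cdot 44 = - 6 \cdot 80 \cdot 44 = \left(-6\right) 3520 = -21120$)
$\left(1280 + 4 \left(-5539\right)\right) - S = \left(1280 + 4 \left(-5539\right)\right) - -21120 = \left(1280 - 22156\right) + 21120 = -20876 + 21120 = 244$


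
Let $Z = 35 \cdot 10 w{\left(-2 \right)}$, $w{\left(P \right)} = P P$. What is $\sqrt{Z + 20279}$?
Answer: $\sqrt{21679} \approx 147.24$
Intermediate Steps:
$w{\left(P \right)} = P^{2}$
$Z = 1400$ ($Z = 35 \cdot 10 \left(-2\right)^{2} = 350 \cdot 4 = 1400$)
$\sqrt{Z + 20279} = \sqrt{1400 + 20279} = \sqrt{21679}$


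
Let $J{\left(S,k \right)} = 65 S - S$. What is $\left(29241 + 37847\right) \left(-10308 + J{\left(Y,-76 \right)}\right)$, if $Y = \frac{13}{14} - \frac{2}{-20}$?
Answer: $- \frac{3435633984}{5} \approx -6.8713 \cdot 10^{8}$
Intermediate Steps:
$Y = \frac{36}{35}$ ($Y = 13 \cdot \frac{1}{14} - - \frac{1}{10} = \frac{13}{14} + \frac{1}{10} = \frac{36}{35} \approx 1.0286$)
$J{\left(S,k \right)} = 64 S$
$\left(29241 + 37847\right) \left(-10308 + J{\left(Y,-76 \right)}\right) = \left(29241 + 37847\right) \left(-10308 + 64 \cdot \frac{36}{35}\right) = 67088 \left(-10308 + \frac{2304}{35}\right) = 67088 \left(- \frac{358476}{35}\right) = - \frac{3435633984}{5}$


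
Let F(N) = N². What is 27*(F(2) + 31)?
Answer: 945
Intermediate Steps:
27*(F(2) + 31) = 27*(2² + 31) = 27*(4 + 31) = 27*35 = 945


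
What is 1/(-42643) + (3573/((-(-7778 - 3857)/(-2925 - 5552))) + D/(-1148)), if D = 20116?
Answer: -373180006631751/142395424535 ≈ -2620.7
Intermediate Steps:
1/(-42643) + (3573/((-(-7778 - 3857)/(-2925 - 5552))) + D/(-1148)) = 1/(-42643) + (3573/((-(-7778 - 3857)/(-2925 - 5552))) + 20116/(-1148)) = -1/42643 + (3573/((-(-11635)/(-8477))) + 20116*(-1/1148)) = -1/42643 + (3573/((-(-11635)*(-1)/8477)) - 5029/287) = -1/42643 + (3573/((-1*11635/8477)) - 5029/287) = -1/42643 + (3573/(-11635/8477) - 5029/287) = -1/42643 + (3573*(-8477/11635) - 5029/287) = -1/42643 + (-30288321/11635 - 5029/287) = -1/42643 - 8751260542/3339245 = -373180006631751/142395424535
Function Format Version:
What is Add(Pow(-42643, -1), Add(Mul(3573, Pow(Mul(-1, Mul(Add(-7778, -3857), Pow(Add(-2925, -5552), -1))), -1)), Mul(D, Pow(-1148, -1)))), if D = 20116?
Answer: Rational(-373180006631751, 142395424535) ≈ -2620.7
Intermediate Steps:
Add(Pow(-42643, -1), Add(Mul(3573, Pow(Mul(-1, Mul(Add(-7778, -3857), Pow(Add(-2925, -5552), -1))), -1)), Mul(D, Pow(-1148, -1)))) = Add(Pow(-42643, -1), Add(Mul(3573, Pow(Mul(-1, Mul(Add(-7778, -3857), Pow(Add(-2925, -5552), -1))), -1)), Mul(20116, Pow(-1148, -1)))) = Add(Rational(-1, 42643), Add(Mul(3573, Pow(Mul(-1, Mul(-11635, Pow(-8477, -1))), -1)), Mul(20116, Rational(-1, 1148)))) = Add(Rational(-1, 42643), Add(Mul(3573, Pow(Mul(-1, Mul(-11635, Rational(-1, 8477))), -1)), Rational(-5029, 287))) = Add(Rational(-1, 42643), Add(Mul(3573, Pow(Mul(-1, Rational(11635, 8477)), -1)), Rational(-5029, 287))) = Add(Rational(-1, 42643), Add(Mul(3573, Pow(Rational(-11635, 8477), -1)), Rational(-5029, 287))) = Add(Rational(-1, 42643), Add(Mul(3573, Rational(-8477, 11635)), Rational(-5029, 287))) = Add(Rational(-1, 42643), Add(Rational(-30288321, 11635), Rational(-5029, 287))) = Add(Rational(-1, 42643), Rational(-8751260542, 3339245)) = Rational(-373180006631751, 142395424535)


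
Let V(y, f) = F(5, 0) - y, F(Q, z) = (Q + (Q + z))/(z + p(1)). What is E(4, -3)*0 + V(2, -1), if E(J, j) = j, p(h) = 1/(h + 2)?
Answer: 28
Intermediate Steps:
p(h) = 1/(2 + h)
F(Q, z) = (z + 2*Q)/(⅓ + z) (F(Q, z) = (Q + (Q + z))/(z + 1/(2 + 1)) = (z + 2*Q)/(z + 1/3) = (z + 2*Q)/(z + ⅓) = (z + 2*Q)/(⅓ + z))
V(y, f) = 30 - y (V(y, f) = 3*(0 + 2*5)/(1 + 3*0) - y = 3*(0 + 10)/(1 + 0) - y = 3*10/1 - y = 3*1*10 - y = 30 - y)
E(4, -3)*0 + V(2, -1) = -3*0 + (30 - 1*2) = 0 + (30 - 2) = 0 + 28 = 28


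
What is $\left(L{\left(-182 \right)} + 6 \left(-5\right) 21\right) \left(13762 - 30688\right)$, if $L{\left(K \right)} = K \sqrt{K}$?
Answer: $10663380 + 3080532 i \sqrt{182} \approx 1.0663 \cdot 10^{7} + 4.1559 \cdot 10^{7} i$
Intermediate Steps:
$L{\left(K \right)} = K^{\frac{3}{2}}$
$\left(L{\left(-182 \right)} + 6 \left(-5\right) 21\right) \left(13762 - 30688\right) = \left(\left(-182\right)^{\frac{3}{2}} + 6 \left(-5\right) 21\right) \left(13762 - 30688\right) = \left(- 182 i \sqrt{182} - 630\right) \left(-16926\right) = \left(-630 - 182 i \sqrt{182}\right) \left(-16926\right) = 10663380 + 3080532 i \sqrt{182}$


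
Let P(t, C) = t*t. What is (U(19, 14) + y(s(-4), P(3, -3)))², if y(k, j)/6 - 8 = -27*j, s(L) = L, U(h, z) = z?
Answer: 1948816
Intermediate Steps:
P(t, C) = t²
y(k, j) = 48 - 162*j (y(k, j) = 48 + 6*(-27*j) = 48 - 162*j)
(U(19, 14) + y(s(-4), P(3, -3)))² = (14 + (48 - 162*3²))² = (14 + (48 - 162*9))² = (14 + (48 - 1458))² = (14 - 1410)² = (-1396)² = 1948816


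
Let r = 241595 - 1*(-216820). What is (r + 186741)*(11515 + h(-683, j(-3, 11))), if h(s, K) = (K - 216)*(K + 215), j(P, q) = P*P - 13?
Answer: -22519170180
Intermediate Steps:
j(P, q) = -13 + P² (j(P, q) = P² - 13 = -13 + P²)
h(s, K) = (-216 + K)*(215 + K)
r = 458415 (r = 241595 + 216820 = 458415)
(r + 186741)*(11515 + h(-683, j(-3, 11))) = (458415 + 186741)*(11515 + (-46440 + (-13 + (-3)²)² - (-13 + (-3)²))) = 645156*(11515 + (-46440 + (-13 + 9)² - (-13 + 9))) = 645156*(11515 + (-46440 + (-4)² - 1*(-4))) = 645156*(11515 + (-46440 + 16 + 4)) = 645156*(11515 - 46420) = 645156*(-34905) = -22519170180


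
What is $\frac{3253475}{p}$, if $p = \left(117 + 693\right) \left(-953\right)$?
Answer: $- \frac{650695}{154386} \approx -4.2147$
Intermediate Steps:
$p = -771930$ ($p = 810 \left(-953\right) = -771930$)
$\frac{3253475}{p} = \frac{3253475}{-771930} = 3253475 \left(- \frac{1}{771930}\right) = - \frac{650695}{154386}$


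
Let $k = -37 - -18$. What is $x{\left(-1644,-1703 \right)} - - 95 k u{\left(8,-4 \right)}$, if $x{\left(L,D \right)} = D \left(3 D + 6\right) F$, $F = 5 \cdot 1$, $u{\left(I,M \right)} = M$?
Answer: $43459265$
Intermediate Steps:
$k = -19$ ($k = -37 + 18 = -19$)
$F = 5$
$x{\left(L,D \right)} = 5 D \left(6 + 3 D\right)$ ($x{\left(L,D \right)} = D \left(3 D + 6\right) 5 = D \left(6 + 3 D\right) 5 = 5 D \left(6 + 3 D\right)$)
$x{\left(-1644,-1703 \right)} - - 95 k u{\left(8,-4 \right)} = 15 \left(-1703\right) \left(2 - 1703\right) - \left(-95\right) \left(-19\right) \left(-4\right) = 15 \left(-1703\right) \left(-1701\right) - 1805 \left(-4\right) = 43452045 - -7220 = 43452045 + 7220 = 43459265$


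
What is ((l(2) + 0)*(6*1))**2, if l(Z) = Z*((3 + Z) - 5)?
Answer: 0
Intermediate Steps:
l(Z) = Z*(-2 + Z)
((l(2) + 0)*(6*1))**2 = ((2*(-2 + 2) + 0)*(6*1))**2 = ((2*0 + 0)*6)**2 = ((0 + 0)*6)**2 = (0*6)**2 = 0**2 = 0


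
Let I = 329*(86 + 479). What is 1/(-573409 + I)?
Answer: -1/387524 ≈ -2.5805e-6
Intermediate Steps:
I = 185885 (I = 329*565 = 185885)
1/(-573409 + I) = 1/(-573409 + 185885) = 1/(-387524) = -1/387524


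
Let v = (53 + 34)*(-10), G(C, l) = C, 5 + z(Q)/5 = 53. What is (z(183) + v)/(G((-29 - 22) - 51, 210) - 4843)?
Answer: 126/989 ≈ 0.12740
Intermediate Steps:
z(Q) = 240 (z(Q) = -25 + 5*53 = -25 + 265 = 240)
v = -870 (v = 87*(-10) = -870)
(z(183) + v)/(G((-29 - 22) - 51, 210) - 4843) = (240 - 870)/(((-29 - 22) - 51) - 4843) = -630/((-51 - 51) - 4843) = -630/(-102 - 4843) = -630/(-4945) = -630*(-1/4945) = 126/989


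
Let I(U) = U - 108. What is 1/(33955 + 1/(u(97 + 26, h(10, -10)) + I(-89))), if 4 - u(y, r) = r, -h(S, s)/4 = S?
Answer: 153/5195114 ≈ 2.9451e-5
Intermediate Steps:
h(S, s) = -4*S
u(y, r) = 4 - r
I(U) = -108 + U
1/(33955 + 1/(u(97 + 26, h(10, -10)) + I(-89))) = 1/(33955 + 1/((4 - (-4)*10) + (-108 - 89))) = 1/(33955 + 1/((4 - 1*(-40)) - 197)) = 1/(33955 + 1/((4 + 40) - 197)) = 1/(33955 + 1/(44 - 197)) = 1/(33955 + 1/(-153)) = 1/(33955 - 1/153) = 1/(5195114/153) = 153/5195114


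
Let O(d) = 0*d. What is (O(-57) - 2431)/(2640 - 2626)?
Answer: -2431/14 ≈ -173.64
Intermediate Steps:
O(d) = 0
(O(-57) - 2431)/(2640 - 2626) = (0 - 2431)/(2640 - 2626) = -2431/14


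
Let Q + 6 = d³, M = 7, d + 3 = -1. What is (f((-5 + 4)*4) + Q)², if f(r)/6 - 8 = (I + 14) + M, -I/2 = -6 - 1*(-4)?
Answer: 16384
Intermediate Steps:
d = -4 (d = -3 - 1 = -4)
I = 4 (I = -2*(-6 - 1*(-4)) = -2*(-6 + 4) = -2*(-2) = 4)
f(r) = 198 (f(r) = 48 + 6*((4 + 14) + 7) = 48 + 6*(18 + 7) = 48 + 6*25 = 48 + 150 = 198)
Q = -70 (Q = -6 + (-4)³ = -6 - 64 = -70)
(f((-5 + 4)*4) + Q)² = (198 - 70)² = 128² = 16384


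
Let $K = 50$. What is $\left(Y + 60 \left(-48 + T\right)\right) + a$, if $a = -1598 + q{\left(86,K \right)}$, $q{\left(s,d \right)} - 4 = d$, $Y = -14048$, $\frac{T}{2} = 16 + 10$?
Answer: $-15352$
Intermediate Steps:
$T = 52$ ($T = 2 \left(16 + 10\right) = 2 \cdot 26 = 52$)
$q{\left(s,d \right)} = 4 + d$
$a = -1544$ ($a = -1598 + \left(4 + 50\right) = -1598 + 54 = -1544$)
$\left(Y + 60 \left(-48 + T\right)\right) + a = \left(-14048 + 60 \left(-48 + 52\right)\right) - 1544 = \left(-14048 + 60 \cdot 4\right) - 1544 = \left(-14048 + 240\right) - 1544 = -13808 - 1544 = -15352$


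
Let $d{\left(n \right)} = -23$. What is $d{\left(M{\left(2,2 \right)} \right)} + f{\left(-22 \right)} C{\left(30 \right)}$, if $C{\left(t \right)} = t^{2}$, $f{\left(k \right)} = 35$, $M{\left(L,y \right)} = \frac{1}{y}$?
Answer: $31477$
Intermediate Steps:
$d{\left(M{\left(2,2 \right)} \right)} + f{\left(-22 \right)} C{\left(30 \right)} = -23 + 35 \cdot 30^{2} = -23 + 35 \cdot 900 = -23 + 31500 = 31477$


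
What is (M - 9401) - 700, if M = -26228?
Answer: -36329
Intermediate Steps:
(M - 9401) - 700 = (-26228 - 9401) - 700 = -35629 - 700 = -36329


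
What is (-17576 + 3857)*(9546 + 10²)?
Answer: -132333474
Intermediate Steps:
(-17576 + 3857)*(9546 + 10²) = -13719*(9546 + 100) = -13719*9646 = -132333474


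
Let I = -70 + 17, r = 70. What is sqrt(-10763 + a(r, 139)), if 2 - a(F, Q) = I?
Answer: 2*I*sqrt(2677) ≈ 103.48*I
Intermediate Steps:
I = -53
a(F, Q) = 55 (a(F, Q) = 2 - 1*(-53) = 2 + 53 = 55)
sqrt(-10763 + a(r, 139)) = sqrt(-10763 + 55) = sqrt(-10708) = 2*I*sqrt(2677)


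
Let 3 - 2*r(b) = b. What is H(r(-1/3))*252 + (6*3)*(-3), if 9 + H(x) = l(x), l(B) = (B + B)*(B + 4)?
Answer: 2438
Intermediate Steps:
l(B) = 2*B*(4 + B) (l(B) = (2*B)*(4 + B) = 2*B*(4 + B))
r(b) = 3/2 - b/2
H(x) = -9 + 2*x*(4 + x)
H(r(-1/3))*252 + (6*3)*(-3) = (-9 + 2*(3/2 - (-1)/(2*3))*(4 + (3/2 - (-1)/(2*3))))*252 + (6*3)*(-3) = (-9 + 2*(3/2 - (-1)/(2*3))*(4 + (3/2 - (-1)/(2*3))))*252 + 18*(-3) = (-9 + 2*(3/2 - ½*(-⅓))*(4 + (3/2 - ½*(-⅓))))*252 - 54 = (-9 + 2*(3/2 + ⅙)*(4 + (3/2 + ⅙)))*252 - 54 = (-9 + 2*(5/3)*(4 + 5/3))*252 - 54 = (-9 + 2*(5/3)*(17/3))*252 - 54 = (-9 + 170/9)*252 - 54 = (89/9)*252 - 54 = 2492 - 54 = 2438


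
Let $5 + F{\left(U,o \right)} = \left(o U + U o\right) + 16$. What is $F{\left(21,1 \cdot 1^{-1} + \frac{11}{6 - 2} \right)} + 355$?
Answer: $\frac{1047}{2} \approx 523.5$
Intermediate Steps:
$F{\left(U,o \right)} = 11 + 2 U o$ ($F{\left(U,o \right)} = -5 + \left(\left(o U + U o\right) + 16\right) = -5 + \left(\left(U o + U o\right) + 16\right) = -5 + \left(2 U o + 16\right) = -5 + \left(16 + 2 U o\right) = 11 + 2 U o$)
$F{\left(21,1 \cdot 1^{-1} + \frac{11}{6 - 2} \right)} + 355 = \left(11 + 2 \cdot 21 \left(1 \cdot 1^{-1} + \frac{11}{6 - 2}\right)\right) + 355 = \left(11 + 2 \cdot 21 \left(1 \cdot 1 + \frac{11}{4}\right)\right) + 355 = \left(11 + 2 \cdot 21 \left(1 + 11 \cdot \frac{1}{4}\right)\right) + 355 = \left(11 + 2 \cdot 21 \left(1 + \frac{11}{4}\right)\right) + 355 = \left(11 + 2 \cdot 21 \cdot \frac{15}{4}\right) + 355 = \left(11 + \frac{315}{2}\right) + 355 = \frac{337}{2} + 355 = \frac{1047}{2}$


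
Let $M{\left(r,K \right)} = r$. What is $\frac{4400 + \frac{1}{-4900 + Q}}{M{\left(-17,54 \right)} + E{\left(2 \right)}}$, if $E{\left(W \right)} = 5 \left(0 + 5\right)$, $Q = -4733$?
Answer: $\frac{42385199}{77064} \approx 550.0$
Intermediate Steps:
$E{\left(W \right)} = 25$ ($E{\left(W \right)} = 5 \cdot 5 = 25$)
$\frac{4400 + \frac{1}{-4900 + Q}}{M{\left(-17,54 \right)} + E{\left(2 \right)}} = \frac{4400 + \frac{1}{-4900 - 4733}}{-17 + 25} = \frac{4400 + \frac{1}{-9633}}{8} = \left(4400 - \frac{1}{9633}\right) \frac{1}{8} = \frac{42385199}{9633} \cdot \frac{1}{8} = \frac{42385199}{77064}$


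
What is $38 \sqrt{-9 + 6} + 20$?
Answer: $20 + 38 i \sqrt{3} \approx 20.0 + 65.818 i$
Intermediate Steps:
$38 \sqrt{-9 + 6} + 20 = 38 \sqrt{-3} + 20 = 38 i \sqrt{3} + 20 = 20 + 38 i \sqrt{3}$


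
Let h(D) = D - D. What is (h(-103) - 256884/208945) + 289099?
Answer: 60405533671/208945 ≈ 2.8910e+5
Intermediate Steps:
h(D) = 0
(h(-103) - 256884/208945) + 289099 = (0 - 256884/208945) + 289099 = -256884/208945 + 289099 = 60405533671/208945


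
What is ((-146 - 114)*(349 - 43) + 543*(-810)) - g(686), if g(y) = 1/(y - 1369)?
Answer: -354743369/683 ≈ -5.1939e+5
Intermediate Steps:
g(y) = 1/(-1369 + y)
((-146 - 114)*(349 - 43) + 543*(-810)) - g(686) = ((-146 - 114)*(349 - 43) + 543*(-810)) - 1/(-1369 + 686) = (-260*306 - 439830) - 1/(-683) = (-79560 - 439830) - 1*(-1/683) = -519390 + 1/683 = -354743369/683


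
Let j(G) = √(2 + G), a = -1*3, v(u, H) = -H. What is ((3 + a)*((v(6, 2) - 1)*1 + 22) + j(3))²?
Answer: 5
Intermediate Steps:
a = -3
((3 + a)*((v(6, 2) - 1)*1 + 22) + j(3))² = ((3 - 3)*((-1*2 - 1)*1 + 22) + √(2 + 3))² = (0*((-2 - 1)*1 + 22) + √5)² = (0*(-3*1 + 22) + √5)² = (0*(-3 + 22) + √5)² = (0*19 + √5)² = (0 + √5)² = (√5)² = 5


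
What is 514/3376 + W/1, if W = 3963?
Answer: 6689801/1688 ≈ 3963.2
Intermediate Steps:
514/3376 + W/1 = 514/3376 + 3963/1 = 514*(1/3376) + 3963*1 = 257/1688 + 3963 = 6689801/1688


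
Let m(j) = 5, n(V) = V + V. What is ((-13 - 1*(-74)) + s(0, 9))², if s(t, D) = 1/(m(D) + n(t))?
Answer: 93636/25 ≈ 3745.4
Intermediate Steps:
n(V) = 2*V
s(t, D) = 1/(5 + 2*t)
((-13 - 1*(-74)) + s(0, 9))² = ((-13 - 1*(-74)) + 1/(5 + 2*0))² = ((-13 + 74) + 1/(5 + 0))² = (61 + 1/5)² = (61 + ⅕)² = (306/5)² = 93636/25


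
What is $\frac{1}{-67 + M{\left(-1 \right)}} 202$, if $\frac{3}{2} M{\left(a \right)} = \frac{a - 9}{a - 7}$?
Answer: $- \frac{1212}{397} \approx -3.0529$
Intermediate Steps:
$M{\left(a \right)} = \frac{2 \left(-9 + a\right)}{3 \left(-7 + a\right)}$ ($M{\left(a \right)} = \frac{2 \frac{a - 9}{a - 7}}{3} = \frac{2 \frac{-9 + a}{-7 + a}}{3} = \frac{2 \left(-9 + a\right)}{3 \left(-7 + a\right)}$)
$\frac{1}{-67 + M{\left(-1 \right)}} 202 = \frac{1}{-67 + \frac{2 \left(-9 - 1\right)}{3 \left(-7 - 1\right)}} 202 = \frac{1}{-67 + \frac{2}{3} \frac{1}{-8} \left(-10\right)} 202 = \frac{1}{-67 + \frac{2}{3} \left(- \frac{1}{8}\right) \left(-10\right)} 202 = \frac{1}{-67 + \frac{5}{6}} \cdot 202 = \frac{1}{- \frac{397}{6}} \cdot 202 = \left(- \frac{6}{397}\right) 202 = - \frac{1212}{397}$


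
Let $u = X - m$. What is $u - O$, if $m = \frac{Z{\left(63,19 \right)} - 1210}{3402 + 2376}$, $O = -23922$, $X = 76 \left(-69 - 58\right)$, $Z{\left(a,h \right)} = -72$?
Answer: $\frac{41226671}{2889} \approx 14270.0$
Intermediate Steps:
$X = -9652$ ($X = 76 \left(-127\right) = -9652$)
$m = - \frac{641}{2889}$ ($m = \frac{-72 - 1210}{3402 + 2376} = - \frac{1282}{5778} = \left(-1282\right) \frac{1}{5778} = - \frac{641}{2889} \approx -0.22188$)
$u = - \frac{27883987}{2889}$ ($u = -9652 - - \frac{641}{2889} = -9652 + \frac{641}{2889} = - \frac{27883987}{2889} \approx -9651.8$)
$u - O = - \frac{27883987}{2889} - -23922 = - \frac{27883987}{2889} + 23922 = \frac{41226671}{2889}$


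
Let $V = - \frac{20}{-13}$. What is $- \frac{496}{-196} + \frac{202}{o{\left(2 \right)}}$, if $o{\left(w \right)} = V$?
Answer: $\frac{65577}{490} \approx 133.83$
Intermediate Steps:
$V = \frac{20}{13}$ ($V = \left(-20\right) \left(- \frac{1}{13}\right) = \frac{20}{13} \approx 1.5385$)
$o{\left(w \right)} = \frac{20}{13}$
$- \frac{496}{-196} + \frac{202}{o{\left(2 \right)}} = - \frac{496}{-196} + \frac{202}{\frac{20}{13}} = \left(-496\right) \left(- \frac{1}{196}\right) + 202 \cdot \frac{13}{20} = \frac{124}{49} + \frac{1313}{10} = \frac{65577}{490}$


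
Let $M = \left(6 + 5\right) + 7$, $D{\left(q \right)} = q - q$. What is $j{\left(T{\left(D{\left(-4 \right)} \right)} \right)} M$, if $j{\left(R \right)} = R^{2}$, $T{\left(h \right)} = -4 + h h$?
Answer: $288$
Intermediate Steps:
$D{\left(q \right)} = 0$
$T{\left(h \right)} = -4 + h^{2}$
$M = 18$ ($M = 11 + 7 = 18$)
$j{\left(T{\left(D{\left(-4 \right)} \right)} \right)} M = \left(-4 + 0^{2}\right)^{2} \cdot 18 = \left(-4 + 0\right)^{2} \cdot 18 = \left(-4\right)^{2} \cdot 18 = 16 \cdot 18 = 288$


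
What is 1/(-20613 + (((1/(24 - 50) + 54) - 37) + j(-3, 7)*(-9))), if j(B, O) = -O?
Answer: -26/533859 ≈ -4.8702e-5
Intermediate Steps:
1/(-20613 + (((1/(24 - 50) + 54) - 37) + j(-3, 7)*(-9))) = 1/(-20613 + (((1/(24 - 50) + 54) - 37) - 1*7*(-9))) = 1/(-20613 + (((1/(-26) + 54) - 37) - 7*(-9))) = 1/(-20613 + (((-1/26 + 54) - 37) + 63)) = 1/(-20613 + ((1403/26 - 37) + 63)) = 1/(-20613 + (441/26 + 63)) = 1/(-20613 + 2079/26) = 1/(-533859/26) = -26/533859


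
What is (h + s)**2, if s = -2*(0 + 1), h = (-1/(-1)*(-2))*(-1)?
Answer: 0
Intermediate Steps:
h = 2 (h = (-1*(-1)*(-2))*(-1) = (1*(-2))*(-1) = -2*(-1) = 2)
s = -2 (s = -2*1 = -2)
(h + s)**2 = (2 - 2)**2 = 0**2 = 0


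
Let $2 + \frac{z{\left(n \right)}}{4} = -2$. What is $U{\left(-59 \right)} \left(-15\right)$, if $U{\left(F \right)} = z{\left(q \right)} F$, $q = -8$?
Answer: $-14160$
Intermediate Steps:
$z{\left(n \right)} = -16$ ($z{\left(n \right)} = -8 + 4 \left(-2\right) = -8 - 8 = -16$)
$U{\left(F \right)} = - 16 F$
$U{\left(-59 \right)} \left(-15\right) = \left(-16\right) \left(-59\right) \left(-15\right) = 944 \left(-15\right) = -14160$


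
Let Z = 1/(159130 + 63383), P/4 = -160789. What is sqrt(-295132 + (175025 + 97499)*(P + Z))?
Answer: 8*I*sqrt(135597791351006292738)/222513 ≈ 4.1866e+5*I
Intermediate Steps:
P = -643156 (P = 4*(-160789) = -643156)
Z = 1/222513 ≈ 4.4941e-6
sqrt(-295132 + (175025 + 97499)*(P + Z)) = sqrt(-295132 + (175025 + 97499)*(-643156 + 1/222513)) = sqrt(-295132 + 272524*(-143110571027/222513)) = sqrt(-295132 - 39001065258562148/222513) = sqrt(-39001130929268864/222513) = 8*I*sqrt(135597791351006292738)/222513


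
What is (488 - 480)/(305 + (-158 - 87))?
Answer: 2/15 ≈ 0.13333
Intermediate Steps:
(488 - 480)/(305 + (-158 - 87)) = 8/(305 - 245) = 8/60 = 8*(1/60) = 2/15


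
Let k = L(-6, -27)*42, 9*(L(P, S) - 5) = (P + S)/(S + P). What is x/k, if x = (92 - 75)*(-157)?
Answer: -8007/644 ≈ -12.433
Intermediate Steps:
L(P, S) = 46/9 (L(P, S) = 5 + ((P + S)/(S + P))/9 = 5 + ((P + S)/(P + S))/9 = 5 + (1/9)*1 = 5 + 1/9 = 46/9)
x = -2669 (x = 17*(-157) = -2669)
k = 644/3 (k = (46/9)*42 = 644/3 ≈ 214.67)
x/k = -2669/644/3 = -2669*3/644 = -8007/644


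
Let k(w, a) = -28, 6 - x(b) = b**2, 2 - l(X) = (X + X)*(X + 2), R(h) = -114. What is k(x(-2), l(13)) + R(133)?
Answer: -142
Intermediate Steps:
l(X) = 2 - 2*X*(2 + X) (l(X) = 2 - (X + X)*(X + 2) = 2 - 2*X*(2 + X))
x(b) = 6 - b**2
k(x(-2), l(13)) + R(133) = -28 - 114 = -142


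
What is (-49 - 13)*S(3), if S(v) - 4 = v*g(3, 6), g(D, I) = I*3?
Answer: -3596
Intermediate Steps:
g(D, I) = 3*I
S(v) = 4 + 18*v (S(v) = 4 + v*(3*6) = 4 + v*18 = 4 + 18*v)
(-49 - 13)*S(3) = (-49 - 13)*(4 + 18*3) = -62*(4 + 54) = -62*58 = -3596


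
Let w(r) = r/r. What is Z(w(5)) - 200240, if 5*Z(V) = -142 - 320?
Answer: -1001662/5 ≈ -2.0033e+5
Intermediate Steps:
w(r) = 1
Z(V) = -462/5 (Z(V) = (-142 - 320)/5 = (1/5)*(-462) = -462/5)
Z(w(5)) - 200240 = -462/5 - 200240 = -1001662/5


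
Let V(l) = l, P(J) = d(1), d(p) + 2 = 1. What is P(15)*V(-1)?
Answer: 1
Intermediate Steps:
d(p) = -1 (d(p) = -2 + 1 = -1)
P(J) = -1
P(15)*V(-1) = -1*(-1) = 1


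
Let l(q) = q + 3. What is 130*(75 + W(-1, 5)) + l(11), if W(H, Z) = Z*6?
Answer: 13664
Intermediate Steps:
W(H, Z) = 6*Z
l(q) = 3 + q
130*(75 + W(-1, 5)) + l(11) = 130*(75 + 6*5) + (3 + 11) = 130*(75 + 30) + 14 = 130*105 + 14 = 13650 + 14 = 13664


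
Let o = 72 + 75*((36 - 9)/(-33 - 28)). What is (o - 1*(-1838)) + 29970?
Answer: 1942655/61 ≈ 31847.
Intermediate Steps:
o = 2367/61 (o = 72 + 75*(27/(-61)) = 72 + 75*(27*(-1/61)) = 72 + 75*(-27/61) = 72 - 2025/61 = 2367/61 ≈ 38.803)
(o - 1*(-1838)) + 29970 = (2367/61 - 1*(-1838)) + 29970 = (2367/61 + 1838) + 29970 = 114485/61 + 29970 = 1942655/61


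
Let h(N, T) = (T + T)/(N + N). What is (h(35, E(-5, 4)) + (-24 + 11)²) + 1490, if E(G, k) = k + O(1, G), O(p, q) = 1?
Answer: 11614/7 ≈ 1659.1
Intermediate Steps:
E(G, k) = 1 + k (E(G, k) = k + 1 = 1 + k)
h(N, T) = T/N (h(N, T) = (2*T)/((2*N)) = (2*T)*(1/(2*N)) = T/N)
(h(35, E(-5, 4)) + (-24 + 11)²) + 1490 = ((1 + 4)/35 + (-24 + 11)²) + 1490 = (5*(1/35) + (-13)²) + 1490 = (⅐ + 169) + 1490 = 1184/7 + 1490 = 11614/7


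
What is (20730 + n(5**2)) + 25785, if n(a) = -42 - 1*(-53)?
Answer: 46526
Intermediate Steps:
n(a) = 11 (n(a) = -42 + 53 = 11)
(20730 + n(5**2)) + 25785 = (20730 + 11) + 25785 = 20741 + 25785 = 46526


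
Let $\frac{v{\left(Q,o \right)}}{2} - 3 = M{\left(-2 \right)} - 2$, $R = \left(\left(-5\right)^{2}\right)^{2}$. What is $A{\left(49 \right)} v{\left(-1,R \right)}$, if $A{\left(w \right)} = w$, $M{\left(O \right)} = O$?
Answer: $-98$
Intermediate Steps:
$R = 625$ ($R = 25^{2} = 625$)
$v{\left(Q,o \right)} = -2$ ($v{\left(Q,o \right)} = 6 + 2 \left(-2 - 2\right) = 6 + 2 \left(-4\right) = 6 - 8 = -2$)
$A{\left(49 \right)} v{\left(-1,R \right)} = 49 \left(-2\right) = -98$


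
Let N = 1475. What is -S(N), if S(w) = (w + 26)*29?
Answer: -43529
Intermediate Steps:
S(w) = 754 + 29*w (S(w) = (26 + w)*29 = 754 + 29*w)
-S(N) = -(754 + 29*1475) = -(754 + 42775) = -1*43529 = -43529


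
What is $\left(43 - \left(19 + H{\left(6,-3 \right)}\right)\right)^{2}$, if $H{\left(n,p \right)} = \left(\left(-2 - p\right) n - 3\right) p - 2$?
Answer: $1225$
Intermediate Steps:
$H{\left(n,p \right)} = -2 + p \left(-3 + n \left(-2 - p\right)\right)$ ($H{\left(n,p \right)} = \left(n \left(-2 - p\right) - 3\right) p - 2 = \left(-3 + n \left(-2 - p\right)\right) p - 2 = p \left(-3 + n \left(-2 - p\right)\right) - 2 = -2 + p \left(-3 + n \left(-2 - p\right)\right)$)
$\left(43 - \left(19 + H{\left(6,-3 \right)}\right)\right)^{2} = \left(43 - \left(17 + 9 - 6 \left(-3\right)^{2} - 12 \left(-3\right)\right)\right)^{2} = \left(43 - \left(62 - 6 \cdot 9\right)\right)^{2} = \left(43 - 8\right)^{2} = 35^{2} = 1225$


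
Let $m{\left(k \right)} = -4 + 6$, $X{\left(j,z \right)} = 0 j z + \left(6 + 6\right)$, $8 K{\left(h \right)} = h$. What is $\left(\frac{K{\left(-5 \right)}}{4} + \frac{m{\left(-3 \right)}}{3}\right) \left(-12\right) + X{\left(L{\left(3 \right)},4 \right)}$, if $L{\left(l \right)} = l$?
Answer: $\frac{47}{8} \approx 5.875$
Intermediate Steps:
$K{\left(h \right)} = \frac{h}{8}$
$X{\left(j,z \right)} = 12$ ($X{\left(j,z \right)} = 0 z + 12 = 0 + 12 = 12$)
$m{\left(k \right)} = 2$
$\left(\frac{K{\left(-5 \right)}}{4} + \frac{m{\left(-3 \right)}}{3}\right) \left(-12\right) + X{\left(L{\left(3 \right)},4 \right)} = \left(\frac{\frac{1}{8} \left(-5\right)}{4} + \frac{2}{3}\right) \left(-12\right) + 12 = \left(\left(- \frac{5}{8}\right) \frac{1}{4} + 2 \cdot \frac{1}{3}\right) \left(-12\right) + 12 = \left(- \frac{5}{32} + \frac{2}{3}\right) \left(-12\right) + 12 = \frac{49}{96} \left(-12\right) + 12 = - \frac{49}{8} + 12 = \frac{47}{8}$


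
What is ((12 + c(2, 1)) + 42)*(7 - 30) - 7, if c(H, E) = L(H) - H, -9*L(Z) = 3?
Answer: -3586/3 ≈ -1195.3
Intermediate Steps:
L(Z) = -⅓ (L(Z) = -⅑*3 = -⅓)
c(H, E) = -⅓ - H
((12 + c(2, 1)) + 42)*(7 - 30) - 7 = ((12 + (-⅓ - 1*2)) + 42)*(7 - 30) - 7 = ((12 + (-⅓ - 2)) + 42)*(-23) - 7 = ((12 - 7/3) + 42)*(-23) - 7 = (29/3 + 42)*(-23) - 7 = (155/3)*(-23) - 7 = -3565/3 - 7 = -3586/3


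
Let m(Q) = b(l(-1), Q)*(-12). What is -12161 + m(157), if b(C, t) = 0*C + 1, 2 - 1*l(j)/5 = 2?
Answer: -12173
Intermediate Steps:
l(j) = 0 (l(j) = 10 - 5*2 = 10 - 10 = 0)
b(C, t) = 1 (b(C, t) = 0 + 1 = 1)
m(Q) = -12 (m(Q) = 1*(-12) = -12)
-12161 + m(157) = -12161 - 12 = -12173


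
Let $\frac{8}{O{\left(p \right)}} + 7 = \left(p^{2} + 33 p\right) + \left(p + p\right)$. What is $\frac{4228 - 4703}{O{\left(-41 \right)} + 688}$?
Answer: $- \frac{22705}{32888} \approx -0.69037$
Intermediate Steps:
$O{\left(p \right)} = \frac{8}{-7 + p^{2} + 35 p}$ ($O{\left(p \right)} = \frac{8}{-7 + \left(\left(p^{2} + 33 p\right) + \left(p + p\right)\right)} = \frac{8}{-7 + \left(\left(p^{2} + 33 p\right) + 2 p\right)} = \frac{8}{-7 + \left(p^{2} + 35 p\right)} = \frac{8}{-7 + p^{2} + 35 p}$)
$\frac{4228 - 4703}{O{\left(-41 \right)} + 688} = \frac{4228 - 4703}{\frac{8}{-7 + \left(-41\right)^{2} + 35 \left(-41\right)} + 688} = - \frac{475}{\frac{8}{-7 + 1681 - 1435} + 688} = - \frac{475}{\frac{8}{239} + 688} = - \frac{475}{\frac{164440}{239}} = \left(-475\right) \frac{239}{164440} = - \frac{22705}{32888}$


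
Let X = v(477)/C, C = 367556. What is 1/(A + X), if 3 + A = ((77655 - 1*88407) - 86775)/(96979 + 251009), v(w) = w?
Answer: -5329378222/17474828155 ≈ -0.30497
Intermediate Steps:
A = -380497/115996 (A = -3 + ((77655 - 1*88407) - 86775)/(96979 + 251009) = -3 + ((77655 - 88407) - 86775)/347988 = -3 + (-10752 - 86775)*(1/347988) = -3 - 97527*1/347988 = -3 - 32509/115996 = -380497/115996 ≈ -3.2803)
X = 477/367556 ≈ 0.0012978
1/(A + X) = 1/(-380497/115996 + 477/367556) = 1/(-17474828155/5329378222) = -5329378222/17474828155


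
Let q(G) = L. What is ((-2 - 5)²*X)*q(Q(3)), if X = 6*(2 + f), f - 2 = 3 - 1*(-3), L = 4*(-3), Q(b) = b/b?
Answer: -35280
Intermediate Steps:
Q(b) = 1
L = -12
f = 8 (f = 2 + (3 - 1*(-3)) = 2 + (3 + 3) = 2 + 6 = 8)
q(G) = -12
X = 60 (X = 6*(2 + 8) = 6*10 = 60)
((-2 - 5)²*X)*q(Q(3)) = ((-2 - 5)²*60)*(-12) = ((-7)²*60)*(-12) = (49*60)*(-12) = 2940*(-12) = -35280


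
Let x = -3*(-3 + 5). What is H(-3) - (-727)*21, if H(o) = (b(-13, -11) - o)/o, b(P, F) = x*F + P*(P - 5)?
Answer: 15166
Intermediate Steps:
x = -6 (x = -3*2 = -6)
b(P, F) = -6*F + P*(-5 + P) (b(P, F) = -6*F + P*(P - 5) = -6*F + P*(-5 + P))
H(o) = (300 - o)/o (H(o) = (((-13)² - 6*(-11) - 5*(-13)) - o)/o = ((169 + 66 + 65) - o)/o = (300 - o)/o)
H(-3) - (-727)*21 = (300 - 1*(-3))/(-3) - (-727)*21 = -(300 + 3)/3 - 1*(-15267) = -⅓*303 + 15267 = -101 + 15267 = 15166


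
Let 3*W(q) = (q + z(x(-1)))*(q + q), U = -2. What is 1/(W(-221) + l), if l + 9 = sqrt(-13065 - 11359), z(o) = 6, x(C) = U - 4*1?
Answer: 285009/9025789825 - 18*I*sqrt(6106)/9025789825 ≈ 3.1577e-5 - 1.5584e-7*I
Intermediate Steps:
x(C) = -6 (x(C) = -2 - 4*1 = -2 - 4 = -6)
W(q) = 2*q*(6 + q)/3 (W(q) = ((q + 6)*(q + q))/3 = ((6 + q)*(2*q))/3 = (2*q*(6 + q))/3 = 2*q*(6 + q)/3)
l = -9 + 2*I*sqrt(6106) (l = -9 + sqrt(-13065 - 11359) = -9 + sqrt(-24424) = -9 + 2*I*sqrt(6106) ≈ -9.0 + 156.28*I)
1/(W(-221) + l) = 1/((2/3)*(-221)*(6 - 221) + (-9 + 2*I*sqrt(6106))) = 1/((2/3)*(-221)*(-215) + (-9 + 2*I*sqrt(6106))) = 1/(95030/3 + (-9 + 2*I*sqrt(6106))) = 1/(95003/3 + 2*I*sqrt(6106))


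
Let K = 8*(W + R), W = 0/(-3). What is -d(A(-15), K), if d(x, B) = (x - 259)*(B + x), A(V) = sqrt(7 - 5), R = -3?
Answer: -6218 + 283*sqrt(2) ≈ -5817.8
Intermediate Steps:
W = 0 (W = 0*(-1/3) = 0)
K = -24 (K = 8*(0 - 3) = 8*(-3) = -24)
A(V) = sqrt(2)
d(x, B) = (-259 + x)*(B + x)
-d(A(-15), K) = -((sqrt(2))**2 - 259*(-24) - 259*sqrt(2) - 24*sqrt(2)) = -(2 + 6216 - 259*sqrt(2) - 24*sqrt(2)) = -(6218 - 283*sqrt(2)) = -6218 + 283*sqrt(2)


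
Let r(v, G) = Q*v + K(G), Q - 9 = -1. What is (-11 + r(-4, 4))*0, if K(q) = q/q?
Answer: 0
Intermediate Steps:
Q = 8 (Q = 9 - 1 = 8)
K(q) = 1
r(v, G) = 1 + 8*v (r(v, G) = 8*v + 1 = 1 + 8*v)
(-11 + r(-4, 4))*0 = (-11 + (1 + 8*(-4)))*0 = (-11 + (1 - 32))*0 = (-11 - 31)*0 = -42*0 = 0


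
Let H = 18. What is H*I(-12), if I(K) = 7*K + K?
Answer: -1728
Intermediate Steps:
I(K) = 8*K
H*I(-12) = 18*(8*(-12)) = 18*(-96) = -1728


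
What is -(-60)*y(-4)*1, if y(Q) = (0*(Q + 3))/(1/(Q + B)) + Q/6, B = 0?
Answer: -40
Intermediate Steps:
y(Q) = Q/6 (y(Q) = (0*(Q + 3))/(1/(Q + 0)) + Q/6 = (0*(3 + Q))/(1/Q) + Q*(1/6) = 0*Q + Q/6 = 0 + Q/6 = Q/6)
-(-60)*y(-4)*1 = -(-60)*(1/6)*(-4)*1 = -(-60)*(-2)/3*1 = -20*2*1 = -40*1 = -40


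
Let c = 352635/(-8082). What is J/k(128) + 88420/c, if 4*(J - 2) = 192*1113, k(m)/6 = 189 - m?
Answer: -8090251451/4302147 ≈ -1880.5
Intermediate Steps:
k(m) = 1134 - 6*m (k(m) = 6*(189 - m) = 1134 - 6*m)
J = 53426 (J = 2 + (192*1113)/4 = 2 + (¼)*213696 = 2 + 53424 = 53426)
c = -117545/2694 (c = 352635*(-1/8082) = -117545/2694 ≈ -43.632)
J/k(128) + 88420/c = 53426/(1134 - 6*128) + 88420/(-117545/2694) = 53426/(1134 - 768) + 88420*(-2694/117545) = 53426/366 - 47640696/23509 = 53426*(1/366) - 47640696/23509 = 26713/183 - 47640696/23509 = -8090251451/4302147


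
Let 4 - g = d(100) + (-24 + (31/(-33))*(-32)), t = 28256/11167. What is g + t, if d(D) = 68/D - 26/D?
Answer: 915869/18425550 ≈ 0.049706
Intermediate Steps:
d(D) = 42/D
t = 28256/11167 (t = 28256*(1/11167) = 28256/11167 ≈ 2.5303)
g = -4093/1650 (g = 4 - (42/100 + (-24 + (31/(-33))*(-32))) = 4 - (42*(1/100) + (-24 + (31*(-1/33))*(-32))) = 4 - (21/50 + (-24 - 31/33*(-32))) = 4 - (21/50 + (-24 + 992/33)) = 4 - (21/50 + 200/33) = 4 - 1*10693/1650 = 4 - 10693/1650 = -4093/1650 ≈ -2.4806)
g + t = -4093/1650 + 28256/11167 = 915869/18425550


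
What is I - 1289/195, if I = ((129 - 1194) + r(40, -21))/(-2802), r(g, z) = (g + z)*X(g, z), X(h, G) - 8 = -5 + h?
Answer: -593903/91065 ≈ -6.5218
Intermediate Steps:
X(h, G) = 3 + h (X(h, G) = 8 + (-5 + h) = 3 + h)
r(g, z) = (3 + g)*(g + z) (r(g, z) = (g + z)*(3 + g) = (3 + g)*(g + z))
I = 124/1401 (I = ((129 - 1194) + (3 + 40)*(40 - 21))/(-2802) = (-1065 + 43*19)*(-1/2802) = (-1065 + 817)*(-1/2802) = -248*(-1/2802) = 124/1401 ≈ 0.088508)
I - 1289/195 = 124/1401 - 1289/195 = -593903/91065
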